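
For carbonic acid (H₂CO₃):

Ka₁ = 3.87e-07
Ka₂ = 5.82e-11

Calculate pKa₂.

pKa₂ = -log(Ka₂) = -log(5.82e-11) = 10.24.

pK_{a2} = 10.24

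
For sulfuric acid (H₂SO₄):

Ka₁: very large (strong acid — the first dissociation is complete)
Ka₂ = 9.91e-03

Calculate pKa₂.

pKa₂ = -log(Ka₂) = -log(9.91e-03) = 2.00.

pK_{a2} = 2.00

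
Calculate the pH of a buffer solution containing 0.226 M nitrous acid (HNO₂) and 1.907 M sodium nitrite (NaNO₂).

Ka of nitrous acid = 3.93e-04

pKa = -log(3.93e-04) = 3.41. pH = pKa + log([A⁻]/[HA]) = 3.41 + log(1.907/0.226)

pH = 4.33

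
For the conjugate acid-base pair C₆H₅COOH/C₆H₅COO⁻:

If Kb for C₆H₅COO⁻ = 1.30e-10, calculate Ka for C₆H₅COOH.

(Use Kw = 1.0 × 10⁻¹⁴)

For a conjugate pair Ka × Kb = Kw, so Ka = Kw/Kb = 1.0 × 10⁻¹⁴ / 1.30e-10 = 7.69e-05.

K_a = 7.69e-05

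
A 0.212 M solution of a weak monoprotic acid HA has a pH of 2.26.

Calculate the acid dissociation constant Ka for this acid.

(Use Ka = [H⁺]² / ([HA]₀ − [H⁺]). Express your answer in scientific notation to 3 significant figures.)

[H⁺] = 10^(−pH) = 10^(−2.26) = 5.495e-03 M. For HA ⇌ H⁺ + A⁻, Ka = [H⁺][A⁻]/[HA] = [H⁺]² / ([HA]₀ − [H⁺]) = (5.495e-03)² / (0.212 − 5.495e-03) = 1.46e-04.

K_a = 1.46e-04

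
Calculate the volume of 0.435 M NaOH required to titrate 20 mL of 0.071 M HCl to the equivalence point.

At equivalence: moles acid = moles base. moles HCl = 0.071 × 20/1000 = 0.00142 mol. V_base = moles / 0.435 × 1000 = 3.3 mL.

V_{base} = 3.3 mL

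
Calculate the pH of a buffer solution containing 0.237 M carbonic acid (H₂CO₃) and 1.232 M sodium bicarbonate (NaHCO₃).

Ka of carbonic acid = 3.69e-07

pKa = -log(3.69e-07) = 6.43. pH = pKa + log([A⁻]/[HA]) = 6.43 + log(1.232/0.237)

pH = 7.15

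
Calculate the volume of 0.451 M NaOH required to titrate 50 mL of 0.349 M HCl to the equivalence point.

At equivalence: moles acid = moles base. moles HCl = 0.349 × 50/1000 = 0.01745 mol. V_base = moles / 0.451 × 1000 = 38.7 mL.

V_{base} = 38.7 mL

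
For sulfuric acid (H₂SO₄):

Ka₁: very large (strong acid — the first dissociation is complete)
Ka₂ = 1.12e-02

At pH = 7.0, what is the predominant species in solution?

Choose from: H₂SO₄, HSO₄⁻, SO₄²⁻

The first dissociation is complete, so H₂SO₄ itself is never the predominant species in water; pKa₂ = -log(1.12e-02) = 1.95. For a polyprotic acid the predominant species crosses at each pKa: below pKa_n the protonated form dominates, above it the deprotonated form does. At pH = 7.0, the predominant species is SO₄²⁻.

SO₄²⁻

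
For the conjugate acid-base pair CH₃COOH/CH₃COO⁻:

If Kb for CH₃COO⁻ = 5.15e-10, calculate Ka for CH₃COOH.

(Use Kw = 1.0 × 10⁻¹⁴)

For a conjugate pair Ka × Kb = Kw, so Ka = Kw/Kb = 1.0 × 10⁻¹⁴ / 5.15e-10 = 1.94e-05.

K_a = 1.94e-05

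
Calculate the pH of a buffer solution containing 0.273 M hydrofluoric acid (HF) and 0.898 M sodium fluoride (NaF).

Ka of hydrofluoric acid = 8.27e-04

pKa = -log(8.27e-04) = 3.08. pH = pKa + log([A⁻]/[HA]) = 3.08 + log(0.898/0.273)

pH = 3.60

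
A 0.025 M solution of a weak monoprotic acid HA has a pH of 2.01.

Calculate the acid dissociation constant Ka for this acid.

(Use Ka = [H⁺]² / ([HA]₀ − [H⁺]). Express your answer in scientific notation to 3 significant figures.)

[H⁺] = 10^(−pH) = 10^(−2.01) = 9.772e-03 M. For HA ⇌ H⁺ + A⁻, Ka = [H⁺][A⁻]/[HA] = [H⁺]² / ([HA]₀ − [H⁺]) = (9.772e-03)² / (0.025 − 9.772e-03) = 6.27e-03.

K_a = 6.27e-03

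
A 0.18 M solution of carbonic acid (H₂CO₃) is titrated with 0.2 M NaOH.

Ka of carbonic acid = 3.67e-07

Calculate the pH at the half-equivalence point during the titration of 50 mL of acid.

At half-equivalence [HA] = [A⁻], so Henderson-Hasselbalch gives pH = pKa = -log(3.67e-07) = 6.44.

pH = pKa = 6.44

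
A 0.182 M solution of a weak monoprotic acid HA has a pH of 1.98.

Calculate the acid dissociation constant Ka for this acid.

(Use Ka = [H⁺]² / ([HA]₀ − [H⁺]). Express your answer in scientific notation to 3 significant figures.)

[H⁺] = 10^(−pH) = 10^(−1.98) = 1.047e-02 M. For HA ⇌ H⁺ + A⁻, Ka = [H⁺][A⁻]/[HA] = [H⁺]² / ([HA]₀ − [H⁺]) = (1.047e-02)² / (0.182 − 1.047e-02) = 6.39e-04.

K_a = 6.39e-04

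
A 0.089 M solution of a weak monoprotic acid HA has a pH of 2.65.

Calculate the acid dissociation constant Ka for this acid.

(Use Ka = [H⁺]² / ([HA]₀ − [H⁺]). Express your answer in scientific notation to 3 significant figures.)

[H⁺] = 10^(−pH) = 10^(−2.65) = 2.239e-03 M. For HA ⇌ H⁺ + A⁻, Ka = [H⁺][A⁻]/[HA] = [H⁺]² / ([HA]₀ − [H⁺]) = (2.239e-03)² / (0.089 − 2.239e-03) = 5.78e-05.

K_a = 5.78e-05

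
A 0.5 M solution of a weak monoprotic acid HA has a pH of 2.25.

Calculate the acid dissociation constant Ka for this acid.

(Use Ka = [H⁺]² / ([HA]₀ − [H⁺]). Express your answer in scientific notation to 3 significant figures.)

[H⁺] = 10^(−pH) = 10^(−2.25) = 5.623e-03 M. For HA ⇌ H⁺ + A⁻, Ka = [H⁺][A⁻]/[HA] = [H⁺]² / ([HA]₀ − [H⁺]) = (5.623e-03)² / (0.5 − 5.623e-03) = 6.40e-05.

K_a = 6.40e-05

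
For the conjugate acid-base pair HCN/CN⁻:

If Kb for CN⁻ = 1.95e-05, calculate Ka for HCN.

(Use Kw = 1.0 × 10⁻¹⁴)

For a conjugate pair Ka × Kb = Kw, so Ka = Kw/Kb = 1.0 × 10⁻¹⁴ / 1.95e-05 = 5.13e-10.

K_a = 5.13e-10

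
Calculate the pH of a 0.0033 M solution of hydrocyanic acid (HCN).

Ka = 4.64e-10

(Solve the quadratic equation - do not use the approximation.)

x² + Ka×x - Ka×C = 0. Using quadratic formula: [H⁺] = 1.2372e-06

pH = 5.91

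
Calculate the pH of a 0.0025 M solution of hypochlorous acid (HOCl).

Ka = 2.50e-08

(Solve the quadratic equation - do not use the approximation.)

x² + Ka×x - Ka×C = 0. Using quadratic formula: [H⁺] = 7.8932e-06

pH = 5.10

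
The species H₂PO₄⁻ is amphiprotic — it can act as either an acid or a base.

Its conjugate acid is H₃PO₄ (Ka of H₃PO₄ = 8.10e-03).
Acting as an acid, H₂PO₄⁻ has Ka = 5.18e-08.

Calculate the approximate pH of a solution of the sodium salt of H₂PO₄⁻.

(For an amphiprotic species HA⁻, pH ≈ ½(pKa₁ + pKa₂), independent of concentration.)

pKa₁ = -log(8.10e-03) = 2.09; pKa₂ = -log(5.18e-08) = 7.29. For an amphiprotic species, pH ≈ ½(pKa₁ + pKa₂) = ½(2.09 + 7.29) = 4.69.

pH = 4.69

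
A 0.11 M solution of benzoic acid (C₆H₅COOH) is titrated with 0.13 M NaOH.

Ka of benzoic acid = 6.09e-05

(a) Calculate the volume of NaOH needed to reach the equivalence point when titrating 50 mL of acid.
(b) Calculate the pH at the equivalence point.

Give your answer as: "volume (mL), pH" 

moles acid = 0.11 × 50/1000 = 0.0055 mol; V_base = moles/0.13 × 1000 = 42.3 mL. At equivalence only the conjugate base is present: [A⁻] = 0.0055/0.092 = 5.9583e-02 M. Kb = Kw/Ka = 1.64e-10; [OH⁻] = √(Kb × [A⁻]) = 3.1279e-06; pOH = 5.50; pH = 14 - pOH = 8.50.

V = 42.3 mL, pH = 8.50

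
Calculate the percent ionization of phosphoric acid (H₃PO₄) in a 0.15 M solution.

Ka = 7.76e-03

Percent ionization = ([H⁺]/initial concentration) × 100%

Using Ka equilibrium: x² + Ka×x - Ka×C = 0. Solving: [H⁺] = 3.0457e-02. Percent = (3.0457e-02/0.15) × 100

Percent ionization = 20.3%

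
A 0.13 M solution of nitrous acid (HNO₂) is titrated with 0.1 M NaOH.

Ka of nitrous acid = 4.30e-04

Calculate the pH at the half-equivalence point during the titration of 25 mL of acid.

At half-equivalence [HA] = [A⁻], so Henderson-Hasselbalch gives pH = pKa = -log(4.30e-04) = 3.37.

pH = pKa = 3.37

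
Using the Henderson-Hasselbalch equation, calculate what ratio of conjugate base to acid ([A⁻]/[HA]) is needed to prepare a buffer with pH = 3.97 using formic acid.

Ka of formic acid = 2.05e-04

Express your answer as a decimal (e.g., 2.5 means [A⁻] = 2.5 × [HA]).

pKa = -log(2.05e-04) = 3.6882. pH = pKa + log([A⁻]/[HA]), so log([A⁻]/[HA]) = pH − pKa = 3.97 − 3.6882 = 0.2818. [A⁻]/[HA] = 10^(0.2818) = 1.91

[A⁻]/[HA] = 1.91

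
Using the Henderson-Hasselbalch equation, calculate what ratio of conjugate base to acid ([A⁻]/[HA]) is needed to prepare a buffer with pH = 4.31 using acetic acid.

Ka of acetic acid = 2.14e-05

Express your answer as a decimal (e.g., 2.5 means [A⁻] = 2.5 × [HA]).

pKa = -log(2.14e-05) = 4.6696. pH = pKa + log([A⁻]/[HA]), so log([A⁻]/[HA]) = pH − pKa = 4.31 − 4.6696 = -0.3596. [A⁻]/[HA] = 10^(-0.3596) = 0.437

[A⁻]/[HA] = 0.437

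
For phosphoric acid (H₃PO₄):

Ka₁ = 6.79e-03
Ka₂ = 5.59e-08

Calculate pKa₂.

pKa₂ = -log(Ka₂) = -log(5.59e-08) = 7.25.

pK_{a2} = 7.25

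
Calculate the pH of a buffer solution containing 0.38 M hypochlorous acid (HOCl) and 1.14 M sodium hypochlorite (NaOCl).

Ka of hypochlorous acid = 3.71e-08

pKa = -log(3.71e-08) = 7.43. pH = pKa + log([A⁻]/[HA]) = 7.43 + log(1.14/0.38)

pH = 7.91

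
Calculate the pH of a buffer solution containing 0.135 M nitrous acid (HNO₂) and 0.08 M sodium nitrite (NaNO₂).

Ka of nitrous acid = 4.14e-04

pKa = -log(4.14e-04) = 3.38. pH = pKa + log([A⁻]/[HA]) = 3.38 + log(0.08/0.135)

pH = 3.16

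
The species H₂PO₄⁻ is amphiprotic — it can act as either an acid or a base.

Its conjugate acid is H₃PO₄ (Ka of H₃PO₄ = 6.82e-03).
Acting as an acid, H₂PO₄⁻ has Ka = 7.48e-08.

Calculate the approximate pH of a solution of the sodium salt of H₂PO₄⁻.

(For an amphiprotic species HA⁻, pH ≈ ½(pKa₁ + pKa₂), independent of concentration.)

pKa₁ = -log(6.82e-03) = 2.17; pKa₂ = -log(7.48e-08) = 7.13. For an amphiprotic species, pH ≈ ½(pKa₁ + pKa₂) = ½(2.17 + 7.13) = 4.65.

pH = 4.65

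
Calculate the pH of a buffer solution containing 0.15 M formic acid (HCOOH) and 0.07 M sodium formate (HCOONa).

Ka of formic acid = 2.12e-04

pKa = -log(2.12e-04) = 3.67. pH = pKa + log([A⁻]/[HA]) = 3.67 + log(0.07/0.15)

pH = 3.34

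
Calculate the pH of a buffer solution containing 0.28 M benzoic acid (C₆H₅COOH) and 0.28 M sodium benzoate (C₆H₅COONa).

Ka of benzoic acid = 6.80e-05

pKa = -log(6.80e-05) = 4.17. pH = pKa + log([A⁻]/[HA]) = 4.17 + log(0.28/0.28)

pH = 4.17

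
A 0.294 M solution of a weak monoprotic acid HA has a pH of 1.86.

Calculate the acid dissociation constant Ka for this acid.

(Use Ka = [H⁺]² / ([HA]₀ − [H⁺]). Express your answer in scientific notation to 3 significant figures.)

[H⁺] = 10^(−pH) = 10^(−1.86) = 1.380e-02 M. For HA ⇌ H⁺ + A⁻, Ka = [H⁺][A⁻]/[HA] = [H⁺]² / ([HA]₀ − [H⁺]) = (1.380e-02)² / (0.294 − 1.380e-02) = 6.80e-04.

K_a = 6.80e-04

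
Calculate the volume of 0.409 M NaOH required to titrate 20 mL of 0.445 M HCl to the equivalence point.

At equivalence: moles acid = moles base. moles HCl = 0.445 × 20/1000 = 0.0089 mol. V_base = moles / 0.409 × 1000 = 21.8 mL.

V_{base} = 21.8 mL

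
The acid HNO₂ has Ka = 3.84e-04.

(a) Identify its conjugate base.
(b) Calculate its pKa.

(a) The conjugate base is formed by removing one H⁺ from HNO₂, giving NO₂⁻. (b) pKa = -log(Ka) = -log(3.84e-04) = 3.42.

Conjugate base: NO₂⁻; pK_a = 3.42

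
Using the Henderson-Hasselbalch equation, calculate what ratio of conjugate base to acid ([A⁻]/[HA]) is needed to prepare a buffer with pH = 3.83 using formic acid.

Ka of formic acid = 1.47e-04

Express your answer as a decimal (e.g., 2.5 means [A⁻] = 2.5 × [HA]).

pKa = -log(1.47e-04) = 3.8327. pH = pKa + log([A⁻]/[HA]), so log([A⁻]/[HA]) = pH − pKa = 3.83 − 3.8327 = -0.0027. [A⁻]/[HA] = 10^(-0.0027) = 0.994

[A⁻]/[HA] = 0.994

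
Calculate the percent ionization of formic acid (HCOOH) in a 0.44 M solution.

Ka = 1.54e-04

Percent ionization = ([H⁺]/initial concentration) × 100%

Using Ka equilibrium: x² + Ka×x - Ka×C = 0. Solving: [H⁺] = 8.1550e-03. Percent = (8.1550e-03/0.44) × 100

Percent ionization = 1.85%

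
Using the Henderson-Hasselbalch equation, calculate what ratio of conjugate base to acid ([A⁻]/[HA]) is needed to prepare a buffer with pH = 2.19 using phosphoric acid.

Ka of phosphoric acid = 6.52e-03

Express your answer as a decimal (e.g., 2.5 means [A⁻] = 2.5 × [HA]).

pKa = -log(6.52e-03) = 2.1858. pH = pKa + log([A⁻]/[HA]), so log([A⁻]/[HA]) = pH − pKa = 2.19 − 2.1858 = 0.0042. [A⁻]/[HA] = 10^(0.0042) = 1.01

[A⁻]/[HA] = 1.01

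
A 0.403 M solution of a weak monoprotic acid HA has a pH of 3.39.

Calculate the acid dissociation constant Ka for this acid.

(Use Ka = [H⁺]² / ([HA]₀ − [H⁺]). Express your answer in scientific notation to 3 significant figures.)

[H⁺] = 10^(−pH) = 10^(−3.39) = 4.074e-04 M. For HA ⇌ H⁺ + A⁻, Ka = [H⁺][A⁻]/[HA] = [H⁺]² / ([HA]₀ − [H⁺]) = (4.074e-04)² / (0.403 − 4.074e-04) = 4.12e-07.

K_a = 4.12e-07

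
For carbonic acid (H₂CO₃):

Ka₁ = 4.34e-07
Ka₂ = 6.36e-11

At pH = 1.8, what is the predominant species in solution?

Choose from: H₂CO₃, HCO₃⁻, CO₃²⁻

pKa₁ = 6.36, pKa₂ = 10.20. For a polyprotic acid the predominant species crosses at each pKa: below pKa_n the protonated form dominates, above it the deprotonated form does. At pH = 1.8, the predominant species is H₂CO₃.

H₂CO₃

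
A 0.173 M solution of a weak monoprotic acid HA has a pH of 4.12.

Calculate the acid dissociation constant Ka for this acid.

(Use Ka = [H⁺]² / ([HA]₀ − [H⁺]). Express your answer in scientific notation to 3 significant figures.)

[H⁺] = 10^(−pH) = 10^(−4.12) = 7.586e-05 M. For HA ⇌ H⁺ + A⁻, Ka = [H⁺][A⁻]/[HA] = [H⁺]² / ([HA]₀ − [H⁺]) = (7.586e-05)² / (0.173 − 7.586e-05) = 3.33e-08.

K_a = 3.33e-08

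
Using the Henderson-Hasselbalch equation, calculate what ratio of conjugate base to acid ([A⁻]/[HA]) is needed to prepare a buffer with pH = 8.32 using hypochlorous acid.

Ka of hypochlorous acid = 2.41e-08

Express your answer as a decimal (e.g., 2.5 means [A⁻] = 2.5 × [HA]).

pKa = -log(2.41e-08) = 7.6180. pH = pKa + log([A⁻]/[HA]), so log([A⁻]/[HA]) = pH − pKa = 8.32 − 7.6180 = 0.7020. [A⁻]/[HA] = 10^(0.7020) = 5.04

[A⁻]/[HA] = 5.04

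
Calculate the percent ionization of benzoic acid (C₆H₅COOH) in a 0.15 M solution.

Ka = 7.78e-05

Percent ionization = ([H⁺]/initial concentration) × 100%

Using Ka equilibrium: x² + Ka×x - Ka×C = 0. Solving: [H⁺] = 3.3775e-03. Percent = (3.3775e-03/0.15) × 100

Percent ionization = 2.25%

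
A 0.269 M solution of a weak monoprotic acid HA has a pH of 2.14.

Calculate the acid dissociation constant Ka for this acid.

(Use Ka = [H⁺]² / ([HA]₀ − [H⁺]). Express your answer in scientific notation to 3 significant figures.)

[H⁺] = 10^(−pH) = 10^(−2.14) = 7.244e-03 M. For HA ⇌ H⁺ + A⁻, Ka = [H⁺][A⁻]/[HA] = [H⁺]² / ([HA]₀ − [H⁺]) = (7.244e-03)² / (0.269 − 7.244e-03) = 2.00e-04.

K_a = 2.00e-04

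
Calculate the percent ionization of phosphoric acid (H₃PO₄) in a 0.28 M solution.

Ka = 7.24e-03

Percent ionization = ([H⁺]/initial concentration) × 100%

Using Ka equilibrium: x² + Ka×x - Ka×C = 0. Solving: [H⁺] = 4.1550e-02. Percent = (4.1550e-02/0.28) × 100

Percent ionization = 14.8%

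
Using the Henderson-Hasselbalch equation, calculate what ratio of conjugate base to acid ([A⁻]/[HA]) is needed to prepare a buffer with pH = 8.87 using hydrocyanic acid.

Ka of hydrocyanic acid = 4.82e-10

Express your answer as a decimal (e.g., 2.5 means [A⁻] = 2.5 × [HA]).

pKa = -log(4.82e-10) = 9.3170. pH = pKa + log([A⁻]/[HA]), so log([A⁻]/[HA]) = pH − pKa = 8.87 − 9.3170 = -0.4470. [A⁻]/[HA] = 10^(-0.4470) = 0.357

[A⁻]/[HA] = 0.357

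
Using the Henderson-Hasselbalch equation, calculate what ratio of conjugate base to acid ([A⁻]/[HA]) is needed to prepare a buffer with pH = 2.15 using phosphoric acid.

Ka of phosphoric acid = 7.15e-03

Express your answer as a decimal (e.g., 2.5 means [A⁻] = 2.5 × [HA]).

pKa = -log(7.15e-03) = 2.1457. pH = pKa + log([A⁻]/[HA]), so log([A⁻]/[HA]) = pH − pKa = 2.15 − 2.1457 = 0.0043. [A⁻]/[HA] = 10^(0.0043) = 1.01

[A⁻]/[HA] = 1.01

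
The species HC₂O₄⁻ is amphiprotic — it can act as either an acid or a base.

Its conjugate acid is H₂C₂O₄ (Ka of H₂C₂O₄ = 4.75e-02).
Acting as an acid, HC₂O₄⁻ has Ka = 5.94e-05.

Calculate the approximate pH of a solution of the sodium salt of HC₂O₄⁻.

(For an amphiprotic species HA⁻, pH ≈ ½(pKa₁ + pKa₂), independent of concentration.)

pKa₁ = -log(4.75e-02) = 1.32; pKa₂ = -log(5.94e-05) = 4.23. For an amphiprotic species, pH ≈ ½(pKa₁ + pKa₂) = ½(1.32 + 4.23) = 2.77.

pH = 2.77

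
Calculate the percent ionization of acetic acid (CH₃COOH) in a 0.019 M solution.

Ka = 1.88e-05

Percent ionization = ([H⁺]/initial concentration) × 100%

Using Ka equilibrium: x² + Ka×x - Ka×C = 0. Solving: [H⁺] = 5.8834e-04. Percent = (5.8834e-04/0.019) × 100

Percent ionization = 3.1%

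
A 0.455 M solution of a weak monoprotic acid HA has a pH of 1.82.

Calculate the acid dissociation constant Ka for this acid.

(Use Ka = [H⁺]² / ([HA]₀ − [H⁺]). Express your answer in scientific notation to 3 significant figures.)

[H⁺] = 10^(−pH) = 10^(−1.82) = 1.514e-02 M. For HA ⇌ H⁺ + A⁻, Ka = [H⁺][A⁻]/[HA] = [H⁺]² / ([HA]₀ − [H⁺]) = (1.514e-02)² / (0.455 − 1.514e-02) = 5.21e-04.

K_a = 5.21e-04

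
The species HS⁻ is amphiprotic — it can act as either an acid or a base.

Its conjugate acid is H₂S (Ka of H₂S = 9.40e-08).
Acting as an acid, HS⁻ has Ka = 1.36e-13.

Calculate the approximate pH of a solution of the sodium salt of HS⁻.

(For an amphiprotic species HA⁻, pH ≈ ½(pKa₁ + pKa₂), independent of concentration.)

pKa₁ = -log(9.40e-08) = 7.03; pKa₂ = -log(1.36e-13) = 12.87. For an amphiprotic species, pH ≈ ½(pKa₁ + pKa₂) = ½(7.03 + 12.87) = 9.95.

pH = 9.95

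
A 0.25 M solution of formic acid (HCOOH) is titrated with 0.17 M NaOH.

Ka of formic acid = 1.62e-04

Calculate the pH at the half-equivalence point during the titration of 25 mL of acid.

At half-equivalence [HA] = [A⁻], so Henderson-Hasselbalch gives pH = pKa = -log(1.62e-04) = 3.79.

pH = pKa = 3.79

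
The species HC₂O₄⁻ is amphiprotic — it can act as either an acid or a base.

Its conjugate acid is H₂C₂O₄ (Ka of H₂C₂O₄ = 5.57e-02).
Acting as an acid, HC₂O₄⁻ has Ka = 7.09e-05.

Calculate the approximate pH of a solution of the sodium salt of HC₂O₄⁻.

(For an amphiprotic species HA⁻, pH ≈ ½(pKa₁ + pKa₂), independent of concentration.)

pKa₁ = -log(5.57e-02) = 1.25; pKa₂ = -log(7.09e-05) = 4.15. For an amphiprotic species, pH ≈ ½(pKa₁ + pKa₂) = ½(1.25 + 4.15) = 2.70.

pH = 2.70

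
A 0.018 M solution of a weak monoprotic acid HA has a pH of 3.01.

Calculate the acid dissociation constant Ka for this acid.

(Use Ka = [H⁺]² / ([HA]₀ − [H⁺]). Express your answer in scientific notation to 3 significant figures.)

[H⁺] = 10^(−pH) = 10^(−3.01) = 9.772e-04 M. For HA ⇌ H⁺ + A⁻, Ka = [H⁺][A⁻]/[HA] = [H⁺]² / ([HA]₀ − [H⁺]) = (9.772e-04)² / (0.018 − 9.772e-04) = 5.61e-05.

K_a = 5.61e-05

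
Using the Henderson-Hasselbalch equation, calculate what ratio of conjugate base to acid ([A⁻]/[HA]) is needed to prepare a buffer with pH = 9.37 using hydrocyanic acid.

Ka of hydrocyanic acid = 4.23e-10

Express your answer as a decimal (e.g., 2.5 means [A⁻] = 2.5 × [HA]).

pKa = -log(4.23e-10) = 9.3737. pH = pKa + log([A⁻]/[HA]), so log([A⁻]/[HA]) = pH − pKa = 9.37 − 9.3737 = -0.0037. [A⁻]/[HA] = 10^(-0.0037) = 0.992

[A⁻]/[HA] = 0.992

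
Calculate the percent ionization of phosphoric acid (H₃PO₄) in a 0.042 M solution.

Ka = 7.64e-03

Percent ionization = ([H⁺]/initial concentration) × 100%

Using Ka equilibrium: x² + Ka×x - Ka×C = 0. Solving: [H⁺] = 1.4496e-02. Percent = (1.4496e-02/0.042) × 100

Percent ionization = 34.5%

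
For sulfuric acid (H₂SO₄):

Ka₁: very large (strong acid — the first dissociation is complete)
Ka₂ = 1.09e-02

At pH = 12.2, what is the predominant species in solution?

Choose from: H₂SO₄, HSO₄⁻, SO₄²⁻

The first dissociation is complete, so H₂SO₄ itself is never the predominant species in water; pKa₂ = -log(1.09e-02) = 1.96. For a polyprotic acid the predominant species crosses at each pKa: below pKa_n the protonated form dominates, above it the deprotonated form does. At pH = 12.2, the predominant species is SO₄²⁻.

SO₄²⁻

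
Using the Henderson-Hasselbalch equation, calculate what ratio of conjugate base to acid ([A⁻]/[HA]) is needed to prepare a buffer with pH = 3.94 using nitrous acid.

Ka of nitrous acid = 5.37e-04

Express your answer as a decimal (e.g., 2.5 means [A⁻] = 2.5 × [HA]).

pKa = -log(5.37e-04) = 3.2700. pH = pKa + log([A⁻]/[HA]), so log([A⁻]/[HA]) = pH − pKa = 3.94 − 3.2700 = 0.6700. [A⁻]/[HA] = 10^(0.6700) = 4.68

[A⁻]/[HA] = 4.68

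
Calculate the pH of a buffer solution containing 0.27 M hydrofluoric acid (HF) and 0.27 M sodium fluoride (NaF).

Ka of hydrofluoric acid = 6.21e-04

pKa = -log(6.21e-04) = 3.21. pH = pKa + log([A⁻]/[HA]) = 3.21 + log(0.27/0.27)

pH = 3.21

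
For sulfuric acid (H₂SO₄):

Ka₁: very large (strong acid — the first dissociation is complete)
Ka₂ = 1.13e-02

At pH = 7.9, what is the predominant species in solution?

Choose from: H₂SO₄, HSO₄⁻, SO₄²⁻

The first dissociation is complete, so H₂SO₄ itself is never the predominant species in water; pKa₂ = -log(1.13e-02) = 1.95. For a polyprotic acid the predominant species crosses at each pKa: below pKa_n the protonated form dominates, above it the deprotonated form does. At pH = 7.9, the predominant species is SO₄²⁻.

SO₄²⁻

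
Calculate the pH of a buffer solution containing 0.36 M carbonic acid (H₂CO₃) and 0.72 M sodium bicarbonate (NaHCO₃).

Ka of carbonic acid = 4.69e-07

pKa = -log(4.69e-07) = 6.33. pH = pKa + log([A⁻]/[HA]) = 6.33 + log(0.72/0.36)

pH = 6.63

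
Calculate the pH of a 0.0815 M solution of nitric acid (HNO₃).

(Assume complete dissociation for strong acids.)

[H⁺] = 0.0815 M for strong acid. pH = -log[H⁺] = -log(0.0815)

pH = 1.09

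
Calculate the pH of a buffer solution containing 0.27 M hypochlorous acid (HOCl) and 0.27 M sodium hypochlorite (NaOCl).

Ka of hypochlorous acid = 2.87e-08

pKa = -log(2.87e-08) = 7.54. pH = pKa + log([A⁻]/[HA]) = 7.54 + log(0.27/0.27)

pH = 7.54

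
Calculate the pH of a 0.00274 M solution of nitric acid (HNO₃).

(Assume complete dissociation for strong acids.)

[H⁺] = 0.00274 M for strong acid. pH = -log[H⁺] = -log(0.00274)

pH = 2.56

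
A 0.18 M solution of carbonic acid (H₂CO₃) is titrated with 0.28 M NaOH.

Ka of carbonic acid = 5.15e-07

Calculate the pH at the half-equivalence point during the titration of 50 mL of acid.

At half-equivalence [HA] = [A⁻], so Henderson-Hasselbalch gives pH = pKa = -log(5.15e-07) = 6.29.

pH = pKa = 6.29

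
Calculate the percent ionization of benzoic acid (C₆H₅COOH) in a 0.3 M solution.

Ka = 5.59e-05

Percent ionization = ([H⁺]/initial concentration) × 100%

Using Ka equilibrium: x² + Ka×x - Ka×C = 0. Solving: [H⁺] = 4.0673e-03. Percent = (4.0673e-03/0.3) × 100

Percent ionization = 1.36%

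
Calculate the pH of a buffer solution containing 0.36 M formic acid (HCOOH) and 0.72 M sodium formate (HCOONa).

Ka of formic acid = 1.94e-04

pKa = -log(1.94e-04) = 3.71. pH = pKa + log([A⁻]/[HA]) = 3.71 + log(0.72/0.36)

pH = 4.01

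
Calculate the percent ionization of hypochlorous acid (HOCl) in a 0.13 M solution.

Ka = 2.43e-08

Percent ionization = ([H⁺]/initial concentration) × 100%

Using Ka equilibrium: x² + Ka×x - Ka×C = 0. Solving: [H⁺] = 5.6193e-05. Percent = (5.6193e-05/0.13) × 100

Percent ionization = 0.0432%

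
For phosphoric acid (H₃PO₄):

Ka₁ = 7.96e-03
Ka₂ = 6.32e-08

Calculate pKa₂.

pKa₂ = -log(Ka₂) = -log(6.32e-08) = 7.20.

pK_{a2} = 7.20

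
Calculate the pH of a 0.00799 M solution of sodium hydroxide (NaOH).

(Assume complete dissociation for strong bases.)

[OH⁻] = 0.00799 M for strong base. pOH = -log[OH⁻] = 2.10, pH = 14 - pOH

pH = 11.90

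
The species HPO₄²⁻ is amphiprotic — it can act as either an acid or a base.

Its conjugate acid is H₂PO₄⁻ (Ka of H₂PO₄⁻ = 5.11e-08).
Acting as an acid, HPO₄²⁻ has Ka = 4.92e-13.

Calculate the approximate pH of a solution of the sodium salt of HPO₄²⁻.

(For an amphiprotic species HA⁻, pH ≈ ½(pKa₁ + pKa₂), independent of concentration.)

pKa₁ = -log(5.11e-08) = 7.29; pKa₂ = -log(4.92e-13) = 12.31. For an amphiprotic species, pH ≈ ½(pKa₁ + pKa₂) = ½(7.29 + 12.31) = 9.80.

pH = 9.80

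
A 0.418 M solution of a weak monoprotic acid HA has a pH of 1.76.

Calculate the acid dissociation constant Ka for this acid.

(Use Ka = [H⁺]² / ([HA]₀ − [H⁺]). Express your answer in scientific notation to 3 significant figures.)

[H⁺] = 10^(−pH) = 10^(−1.76) = 1.738e-02 M. For HA ⇌ H⁺ + A⁻, Ka = [H⁺][A⁻]/[HA] = [H⁺]² / ([HA]₀ − [H⁺]) = (1.738e-02)² / (0.418 − 1.738e-02) = 7.54e-04.

K_a = 7.54e-04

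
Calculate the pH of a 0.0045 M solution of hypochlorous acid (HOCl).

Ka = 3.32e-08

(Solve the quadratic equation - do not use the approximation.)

x² + Ka×x - Ka×C = 0. Using quadratic formula: [H⁺] = 1.2206e-05

pH = 4.91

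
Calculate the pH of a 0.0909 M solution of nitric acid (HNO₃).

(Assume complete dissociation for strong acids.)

[H⁺] = 0.0909 M for strong acid. pH = -log[H⁺] = -log(0.0909)

pH = 1.04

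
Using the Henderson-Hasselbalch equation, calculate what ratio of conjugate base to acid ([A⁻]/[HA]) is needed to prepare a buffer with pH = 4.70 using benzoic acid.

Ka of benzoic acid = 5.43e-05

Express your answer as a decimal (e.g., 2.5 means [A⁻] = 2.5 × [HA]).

pKa = -log(5.43e-05) = 4.2652. pH = pKa + log([A⁻]/[HA]), so log([A⁻]/[HA]) = pH − pKa = 4.70 − 4.2652 = 0.4348. [A⁻]/[HA] = 10^(0.4348) = 2.72

[A⁻]/[HA] = 2.72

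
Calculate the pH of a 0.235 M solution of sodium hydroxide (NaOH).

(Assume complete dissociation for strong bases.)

[OH⁻] = 0.235 M for strong base. pOH = -log[OH⁻] = 0.63, pH = 14 - pOH

pH = 13.37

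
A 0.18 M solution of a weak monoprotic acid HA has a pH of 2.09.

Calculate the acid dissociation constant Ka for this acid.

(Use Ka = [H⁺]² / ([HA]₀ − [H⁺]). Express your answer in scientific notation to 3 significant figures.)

[H⁺] = 10^(−pH) = 10^(−2.09) = 8.128e-03 M. For HA ⇌ H⁺ + A⁻, Ka = [H⁺][A⁻]/[HA] = [H⁺]² / ([HA]₀ − [H⁺]) = (8.128e-03)² / (0.18 − 8.128e-03) = 3.84e-04.

K_a = 3.84e-04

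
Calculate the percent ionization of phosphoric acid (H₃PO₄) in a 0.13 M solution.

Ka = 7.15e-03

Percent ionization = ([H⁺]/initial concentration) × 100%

Using Ka equilibrium: x² + Ka×x - Ka×C = 0. Solving: [H⁺] = 2.7122e-02. Percent = (2.7122e-02/0.13) × 100

Percent ionization = 20.9%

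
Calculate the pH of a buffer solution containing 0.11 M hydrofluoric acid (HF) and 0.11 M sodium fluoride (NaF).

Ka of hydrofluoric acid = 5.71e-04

pKa = -log(5.71e-04) = 3.24. pH = pKa + log([A⁻]/[HA]) = 3.24 + log(0.11/0.11)

pH = 3.24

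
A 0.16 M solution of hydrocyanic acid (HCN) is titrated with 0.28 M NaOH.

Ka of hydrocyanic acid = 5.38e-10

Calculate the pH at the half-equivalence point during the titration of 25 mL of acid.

At half-equivalence [HA] = [A⁻], so Henderson-Hasselbalch gives pH = pKa = -log(5.38e-10) = 9.27.

pH = pKa = 9.27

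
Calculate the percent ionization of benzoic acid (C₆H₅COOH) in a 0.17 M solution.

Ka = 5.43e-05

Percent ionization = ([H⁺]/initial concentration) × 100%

Using Ka equilibrium: x² + Ka×x - Ka×C = 0. Solving: [H⁺] = 3.0112e-03. Percent = (3.0112e-03/0.17) × 100

Percent ionization = 1.77%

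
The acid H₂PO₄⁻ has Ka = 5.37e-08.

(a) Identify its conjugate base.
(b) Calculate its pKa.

(a) The conjugate base is formed by removing one H⁺ from H₂PO₄⁻, giving HPO₄²⁻. (b) pKa = -log(Ka) = -log(5.37e-08) = 7.27.

Conjugate base: HPO₄²⁻; pK_a = 7.27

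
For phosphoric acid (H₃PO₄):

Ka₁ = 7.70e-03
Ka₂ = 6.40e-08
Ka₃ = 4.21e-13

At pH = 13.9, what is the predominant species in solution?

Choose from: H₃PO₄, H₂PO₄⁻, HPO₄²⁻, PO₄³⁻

pKa₁ = 2.11, pKa₂ = 7.19, pKa₃ = 12.38. For a polyprotic acid the predominant species crosses at each pKa: below pKa_n the protonated form dominates, above it the deprotonated form does. At pH = 13.9, the predominant species is PO₄³⁻.

PO₄³⁻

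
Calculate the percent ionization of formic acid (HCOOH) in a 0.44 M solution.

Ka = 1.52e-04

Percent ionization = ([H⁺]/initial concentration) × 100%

Using Ka equilibrium: x² + Ka×x - Ka×C = 0. Solving: [H⁺] = 8.1024e-03. Percent = (8.1024e-03/0.44) × 100

Percent ionization = 1.84%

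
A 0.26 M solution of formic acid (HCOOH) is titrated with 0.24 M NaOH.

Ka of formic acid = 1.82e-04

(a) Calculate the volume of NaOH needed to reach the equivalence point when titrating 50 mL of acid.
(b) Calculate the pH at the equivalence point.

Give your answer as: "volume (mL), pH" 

moles acid = 0.26 × 50/1000 = 0.013 mol; V_base = moles/0.24 × 1000 = 54.2 mL. At equivalence only the conjugate base is present: [A⁻] = 0.013/0.104 = 1.2480e-01 M. Kb = Kw/Ka = 5.49e-11; [OH⁻] = √(Kb × [A⁻]) = 2.6186e-06; pOH = 5.58; pH = 14 - pOH = 8.42.

V = 54.2 mL, pH = 8.42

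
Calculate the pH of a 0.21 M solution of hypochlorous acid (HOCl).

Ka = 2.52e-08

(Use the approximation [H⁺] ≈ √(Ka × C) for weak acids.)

[H⁺] = √(Ka × C) = √(2.52e-08 × 0.21) = 7.2746e-05. pH = -log(7.2746e-05)

pH = 4.14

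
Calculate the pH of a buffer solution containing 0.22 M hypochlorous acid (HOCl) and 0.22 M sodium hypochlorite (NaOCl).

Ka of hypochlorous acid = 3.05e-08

pKa = -log(3.05e-08) = 7.52. pH = pKa + log([A⁻]/[HA]) = 7.52 + log(0.22/0.22)

pH = 7.52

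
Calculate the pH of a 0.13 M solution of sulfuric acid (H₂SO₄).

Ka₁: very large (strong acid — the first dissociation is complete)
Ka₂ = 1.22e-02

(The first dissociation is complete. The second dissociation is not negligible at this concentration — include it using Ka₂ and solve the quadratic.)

First dissociation is complete: [H⁺]₀ = [HSO₄⁻]₀ = C = 0.13 M. Second dissociation HSO₄⁻ ⇌ H⁺ + SO₄²⁻: let x = [SO₄²⁻]. Ka₂ = (C + x)·x / (C − x) = 1.22e-02 → x² + (C + Ka₂)·x − Ka₂·C = 0 → x² + 0.14220·x − 1.586e-03 = 0. x = (−0.14220 + √(0.14220² + 4 × 1.586e-03)) / 2 = 1.0394e-02 M. [H⁺] = C + x = 0.13 + 1.0394e-02 = 1.4039e-01 M. pH = -log(1.4039e-01) = 0.85.

pH = 0.85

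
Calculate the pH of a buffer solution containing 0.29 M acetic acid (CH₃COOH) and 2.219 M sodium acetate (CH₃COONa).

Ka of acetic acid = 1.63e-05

pKa = -log(1.63e-05) = 4.79. pH = pKa + log([A⁻]/[HA]) = 4.79 + log(2.219/0.29)

pH = 5.67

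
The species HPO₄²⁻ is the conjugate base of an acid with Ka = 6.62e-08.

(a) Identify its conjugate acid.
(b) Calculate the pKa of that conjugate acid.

(a) The conjugate acid is formed by adding one H⁺ to HPO₄²⁻, giving H₂PO₄⁻. (b) pKa = -log(Ka) = -log(6.62e-08) = 7.18.

Conjugate acid: H₂PO₄⁻; pK_a = 7.18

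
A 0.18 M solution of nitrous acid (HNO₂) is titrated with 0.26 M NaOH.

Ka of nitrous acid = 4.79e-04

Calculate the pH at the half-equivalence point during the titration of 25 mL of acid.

At half-equivalence [HA] = [A⁻], so Henderson-Hasselbalch gives pH = pKa = -log(4.79e-04) = 3.32.

pH = pKa = 3.32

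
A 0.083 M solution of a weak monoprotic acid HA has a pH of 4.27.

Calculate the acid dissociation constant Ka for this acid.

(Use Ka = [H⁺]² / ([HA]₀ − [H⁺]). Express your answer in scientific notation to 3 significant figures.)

[H⁺] = 10^(−pH) = 10^(−4.27) = 5.370e-05 M. For HA ⇌ H⁺ + A⁻, Ka = [H⁺][A⁻]/[HA] = [H⁺]² / ([HA]₀ − [H⁺]) = (5.370e-05)² / (0.083 − 5.370e-05) = 3.48e-08.

K_a = 3.48e-08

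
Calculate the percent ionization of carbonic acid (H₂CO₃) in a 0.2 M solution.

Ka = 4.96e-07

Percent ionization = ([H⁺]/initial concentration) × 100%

Using Ka equilibrium: x² + Ka×x - Ka×C = 0. Solving: [H⁺] = 3.1471e-04. Percent = (3.1471e-04/0.2) × 100

Percent ionization = 0.157%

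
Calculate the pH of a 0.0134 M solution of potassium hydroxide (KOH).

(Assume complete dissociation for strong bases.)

[OH⁻] = 0.0134 M for strong base. pOH = -log[OH⁻] = 1.87, pH = 14 - pOH

pH = 12.13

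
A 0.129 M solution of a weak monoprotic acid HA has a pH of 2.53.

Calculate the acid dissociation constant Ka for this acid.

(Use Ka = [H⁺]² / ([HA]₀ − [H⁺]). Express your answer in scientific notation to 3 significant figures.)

[H⁺] = 10^(−pH) = 10^(−2.53) = 2.951e-03 M. For HA ⇌ H⁺ + A⁻, Ka = [H⁺][A⁻]/[HA] = [H⁺]² / ([HA]₀ − [H⁺]) = (2.951e-03)² / (0.129 − 2.951e-03) = 6.91e-05.

K_a = 6.91e-05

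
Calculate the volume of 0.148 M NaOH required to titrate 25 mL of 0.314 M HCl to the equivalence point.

At equivalence: moles acid = moles base. moles HCl = 0.314 × 25/1000 = 0.00785 mol. V_base = moles / 0.148 × 1000 = 53.0 mL.

V_{base} = 53.0 mL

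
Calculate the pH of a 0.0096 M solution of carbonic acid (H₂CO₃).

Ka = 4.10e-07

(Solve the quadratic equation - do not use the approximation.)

x² + Ka×x - Ka×C = 0. Using quadratic formula: [H⁺] = 6.2533e-05

pH = 4.20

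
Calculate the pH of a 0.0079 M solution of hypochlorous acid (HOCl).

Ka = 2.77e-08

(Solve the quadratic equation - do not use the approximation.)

x² + Ka×x - Ka×C = 0. Using quadratic formula: [H⁺] = 1.4779e-05

pH = 4.83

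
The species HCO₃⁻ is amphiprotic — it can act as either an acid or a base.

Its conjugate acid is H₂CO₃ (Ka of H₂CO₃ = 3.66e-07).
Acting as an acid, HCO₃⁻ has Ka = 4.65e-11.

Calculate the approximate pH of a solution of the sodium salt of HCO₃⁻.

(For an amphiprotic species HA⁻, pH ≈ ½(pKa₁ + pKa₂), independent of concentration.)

pKa₁ = -log(3.66e-07) = 6.44; pKa₂ = -log(4.65e-11) = 10.33. For an amphiprotic species, pH ≈ ½(pKa₁ + pKa₂) = ½(6.44 + 10.33) = 8.38.

pH = 8.38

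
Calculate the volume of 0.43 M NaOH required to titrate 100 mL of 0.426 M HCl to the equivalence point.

At equivalence: moles acid = moles base. moles HCl = 0.426 × 100/1000 = 0.0426 mol. V_base = moles / 0.43 × 1000 = 99.1 mL.

V_{base} = 99.1 mL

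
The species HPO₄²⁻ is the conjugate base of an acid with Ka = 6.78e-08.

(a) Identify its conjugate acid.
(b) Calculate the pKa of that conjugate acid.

(a) The conjugate acid is formed by adding one H⁺ to HPO₄²⁻, giving H₂PO₄⁻. (b) pKa = -log(Ka) = -log(6.78e-08) = 7.17.

Conjugate acid: H₂PO₄⁻; pK_a = 7.17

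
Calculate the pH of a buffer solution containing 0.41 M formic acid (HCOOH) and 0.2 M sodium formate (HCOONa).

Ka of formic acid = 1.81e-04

pKa = -log(1.81e-04) = 3.74. pH = pKa + log([A⁻]/[HA]) = 3.74 + log(0.2/0.41)

pH = 3.43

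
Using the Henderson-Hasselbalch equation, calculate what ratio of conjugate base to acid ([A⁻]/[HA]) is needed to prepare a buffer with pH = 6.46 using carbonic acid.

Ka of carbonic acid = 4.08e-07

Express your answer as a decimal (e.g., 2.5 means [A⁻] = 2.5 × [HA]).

pKa = -log(4.08e-07) = 6.3893. pH = pKa + log([A⁻]/[HA]), so log([A⁻]/[HA]) = pH − pKa = 6.46 − 6.3893 = 0.0707. [A⁻]/[HA] = 10^(0.0707) = 1.18

[A⁻]/[HA] = 1.18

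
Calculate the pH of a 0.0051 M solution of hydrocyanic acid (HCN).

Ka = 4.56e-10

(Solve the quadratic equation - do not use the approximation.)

x² + Ka×x - Ka×C = 0. Using quadratic formula: [H⁺] = 1.5248e-06

pH = 5.82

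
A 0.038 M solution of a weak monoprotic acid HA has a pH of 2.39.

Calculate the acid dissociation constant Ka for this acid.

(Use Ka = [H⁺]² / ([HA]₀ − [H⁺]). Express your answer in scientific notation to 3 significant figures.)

[H⁺] = 10^(−pH) = 10^(−2.39) = 4.074e-03 M. For HA ⇌ H⁺ + A⁻, Ka = [H⁺][A⁻]/[HA] = [H⁺]² / ([HA]₀ − [H⁺]) = (4.074e-03)² / (0.038 − 4.074e-03) = 4.89e-04.

K_a = 4.89e-04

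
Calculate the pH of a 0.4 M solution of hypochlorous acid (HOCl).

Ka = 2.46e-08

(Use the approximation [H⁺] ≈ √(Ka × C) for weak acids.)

[H⁺] = √(Ka × C) = √(2.46e-08 × 0.4) = 9.9197e-05. pH = -log(9.9197e-05)

pH = 4.00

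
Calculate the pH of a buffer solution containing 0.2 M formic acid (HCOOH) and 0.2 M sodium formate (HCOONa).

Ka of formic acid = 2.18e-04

pKa = -log(2.18e-04) = 3.66. pH = pKa + log([A⁻]/[HA]) = 3.66 + log(0.2/0.2)

pH = 3.66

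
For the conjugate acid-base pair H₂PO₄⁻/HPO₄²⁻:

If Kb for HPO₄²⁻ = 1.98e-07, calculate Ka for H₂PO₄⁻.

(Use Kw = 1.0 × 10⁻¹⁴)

For a conjugate pair Ka × Kb = Kw, so Ka = Kw/Kb = 1.0 × 10⁻¹⁴ / 1.98e-07 = 5.05e-08.

K_a = 5.05e-08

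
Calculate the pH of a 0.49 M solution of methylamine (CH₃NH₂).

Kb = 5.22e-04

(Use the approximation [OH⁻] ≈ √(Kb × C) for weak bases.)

[OH⁻] = √(Kb × C) = √(5.22e-04 × 0.49) = 1.5993e-02. pOH = 1.80, pH = 14 - pOH

pH = 12.20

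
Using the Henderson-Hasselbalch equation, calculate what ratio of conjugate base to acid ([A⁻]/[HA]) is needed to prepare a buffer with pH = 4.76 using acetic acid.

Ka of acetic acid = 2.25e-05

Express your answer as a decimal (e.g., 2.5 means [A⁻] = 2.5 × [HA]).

pKa = -log(2.25e-05) = 4.6478. pH = pKa + log([A⁻]/[HA]), so log([A⁻]/[HA]) = pH − pKa = 4.76 − 4.6478 = 0.1122. [A⁻]/[HA] = 10^(0.1122) = 1.29

[A⁻]/[HA] = 1.29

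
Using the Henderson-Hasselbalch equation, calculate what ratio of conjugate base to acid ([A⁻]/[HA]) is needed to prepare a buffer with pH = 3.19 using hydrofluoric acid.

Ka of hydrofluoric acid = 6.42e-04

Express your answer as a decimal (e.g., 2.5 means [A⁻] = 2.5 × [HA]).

pKa = -log(6.42e-04) = 3.1925. pH = pKa + log([A⁻]/[HA]), so log([A⁻]/[HA]) = pH − pKa = 3.19 − 3.1925 = -0.0025. [A⁻]/[HA] = 10^(-0.0025) = 0.994

[A⁻]/[HA] = 0.994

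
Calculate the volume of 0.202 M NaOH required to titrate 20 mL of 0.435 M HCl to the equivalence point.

At equivalence: moles acid = moles base. moles HCl = 0.435 × 20/1000 = 0.0087 mol. V_base = moles / 0.202 × 1000 = 43.1 mL.

V_{base} = 43.1 mL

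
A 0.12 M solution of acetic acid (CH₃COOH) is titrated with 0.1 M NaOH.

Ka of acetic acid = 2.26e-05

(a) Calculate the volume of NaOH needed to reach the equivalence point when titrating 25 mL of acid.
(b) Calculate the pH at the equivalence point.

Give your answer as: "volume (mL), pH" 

moles acid = 0.12 × 25/1000 = 0.003 mol; V_base = moles/0.1 × 1000 = 30.0 mL. At equivalence only the conjugate base is present: [A⁻] = 0.003/0.055 = 5.4545e-02 M. Kb = Kw/Ka = 4.42e-10; [OH⁻] = √(Kb × [A⁻]) = 4.9128e-06; pOH = 5.31; pH = 14 - pOH = 8.69.

V = 30.0 mL, pH = 8.69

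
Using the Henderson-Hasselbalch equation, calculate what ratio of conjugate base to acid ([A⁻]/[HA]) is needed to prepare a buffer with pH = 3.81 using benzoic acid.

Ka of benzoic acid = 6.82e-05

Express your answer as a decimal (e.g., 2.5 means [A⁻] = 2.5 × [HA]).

pKa = -log(6.82e-05) = 4.1662. pH = pKa + log([A⁻]/[HA]), so log([A⁻]/[HA]) = pH − pKa = 3.81 − 4.1662 = -0.3562. [A⁻]/[HA] = 10^(-0.3562) = 0.440

[A⁻]/[HA] = 0.440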